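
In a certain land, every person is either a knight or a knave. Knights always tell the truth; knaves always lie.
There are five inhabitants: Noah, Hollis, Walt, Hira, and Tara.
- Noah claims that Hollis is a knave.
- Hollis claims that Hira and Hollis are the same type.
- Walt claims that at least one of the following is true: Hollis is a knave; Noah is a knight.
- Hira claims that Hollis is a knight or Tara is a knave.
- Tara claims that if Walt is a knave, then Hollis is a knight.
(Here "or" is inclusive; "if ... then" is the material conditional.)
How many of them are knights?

3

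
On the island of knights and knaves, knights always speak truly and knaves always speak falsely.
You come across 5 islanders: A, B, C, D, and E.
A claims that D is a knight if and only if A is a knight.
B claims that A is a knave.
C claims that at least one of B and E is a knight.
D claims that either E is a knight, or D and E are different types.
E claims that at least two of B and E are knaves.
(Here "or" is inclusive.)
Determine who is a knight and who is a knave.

Knights: B, C, and D. Knaves: A and E.

Suppose A is a knight. Then A's statement "D is a knight if and only if A is a knight" would have to be true. Checking the 16 ways to assign the others, none is consistent with every speaker.
(For instance, with B=knight, C=knight, D=knight, E=knave, B's claim "A is a knave" comes out false where it would need to be true.)
So A must be a knave, making "D is a knight if and only if A is a knight" false. Taking A=knave, B=knight, C=knight, D=knight, E=knave, each remaining statement checks out:
  B (knight): "A is a knave" — true. ✓
  C (knight): "at least one of B and E is a knight" — true. ✓
  D (knight): "either E is a knight, or D and E are different types" — true. ✓
  E (knave): "at least two of B and E are knaves" — false. ✓
This is the unique consistent assignment.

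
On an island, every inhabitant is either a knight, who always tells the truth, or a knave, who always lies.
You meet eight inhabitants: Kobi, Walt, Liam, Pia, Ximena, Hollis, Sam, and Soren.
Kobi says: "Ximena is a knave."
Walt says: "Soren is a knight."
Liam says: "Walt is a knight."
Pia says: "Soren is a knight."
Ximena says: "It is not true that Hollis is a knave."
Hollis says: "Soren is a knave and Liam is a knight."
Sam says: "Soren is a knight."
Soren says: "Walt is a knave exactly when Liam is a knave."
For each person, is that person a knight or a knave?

Kobi is a knight, Walt is a knight, Liam is a knight, Pia is a knight, Ximena is a knave, Hollis is a knave, Sam is a knight, and Soren is a knight.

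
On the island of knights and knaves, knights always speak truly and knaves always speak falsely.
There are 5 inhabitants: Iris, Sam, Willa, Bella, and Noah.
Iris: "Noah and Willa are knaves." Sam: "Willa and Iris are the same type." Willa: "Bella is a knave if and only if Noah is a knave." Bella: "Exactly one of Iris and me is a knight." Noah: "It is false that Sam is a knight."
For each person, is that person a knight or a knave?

Knights: Willa, Bella, and Noah. Knaves: Iris and Sam.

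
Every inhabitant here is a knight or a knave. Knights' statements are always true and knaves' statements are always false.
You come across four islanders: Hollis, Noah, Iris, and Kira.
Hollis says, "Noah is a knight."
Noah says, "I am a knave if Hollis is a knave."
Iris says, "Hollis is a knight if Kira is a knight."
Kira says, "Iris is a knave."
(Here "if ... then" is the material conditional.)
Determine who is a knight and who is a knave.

Suppose Hollis is a knave. Then Hollis's statement "Noah is a knight" would have to be false. Checking the 8 ways to assign the others, none is consistent with every speaker.
(For instance, with Noah=knight, Iris=knight, Kira=knave, Hollis's claim "Noah is a knight" comes out true where it would need to be false.)
So Hollis must be a knight, making "Noah is a knight" true. Taking Hollis=knight, Noah=knight, Iris=knight, Kira=knave, each remaining statement checks out:
  Noah (knight): "I am a knave if Hollis is a knave" — true. ✓
  Iris (knight): "Hollis is a knight if Kira is a knight" — true. ✓
  Kira (knave): "Iris is a knave" — false. ✓
This is the unique consistent assignment.

Hollis is a knight, Noah is a knight, Iris is a knight, and Kira is a knave.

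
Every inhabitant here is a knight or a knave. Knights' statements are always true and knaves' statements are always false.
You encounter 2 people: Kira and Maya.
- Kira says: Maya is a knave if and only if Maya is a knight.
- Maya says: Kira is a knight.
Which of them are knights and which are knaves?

Suppose Kira is a knight. Then Kira's statement "Maya is a knave if and only if Maya is a knight" would have to be true. Checking the 2 ways to assign the others, none is consistent with every speaker.
(For instance, with Maya=knave, Kira's claim "Maya is a knave if and only if Maya is a knight" comes out false where it would need to be true.)
So Kira must be a knave, making "Maya is a knave if and only if Maya is a knight" false. Taking Kira=knave, Maya=knave, each remaining statement checks out:
  Maya (knave): "Kira is a knight" — false. ✓
This is the unique consistent assignment.

Kira is a knave and Maya is a knave.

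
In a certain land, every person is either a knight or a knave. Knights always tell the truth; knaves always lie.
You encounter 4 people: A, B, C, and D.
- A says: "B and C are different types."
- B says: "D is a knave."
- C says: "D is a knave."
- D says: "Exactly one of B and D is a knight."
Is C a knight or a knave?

C is a knave.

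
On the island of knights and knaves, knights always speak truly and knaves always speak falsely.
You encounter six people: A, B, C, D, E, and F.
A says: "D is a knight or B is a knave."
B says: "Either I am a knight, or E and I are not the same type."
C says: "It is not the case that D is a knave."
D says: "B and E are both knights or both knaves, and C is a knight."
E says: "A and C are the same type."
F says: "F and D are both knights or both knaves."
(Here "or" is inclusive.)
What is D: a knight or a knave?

D is a knight.

Consistent assignments: {A=knight, B=knight, C=knight, D=knight, E=knight, F=knight}; {A=knight, B=knight, C=knight, D=knight, E=knight, F=knave}
In every consistent assignment, D is a knight.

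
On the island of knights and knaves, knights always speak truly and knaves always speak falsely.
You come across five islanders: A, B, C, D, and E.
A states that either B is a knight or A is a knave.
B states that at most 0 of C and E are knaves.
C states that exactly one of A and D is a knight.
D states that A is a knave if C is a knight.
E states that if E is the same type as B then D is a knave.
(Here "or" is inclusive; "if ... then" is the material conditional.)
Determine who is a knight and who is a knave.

A is a knight, B is a knight, C is a knight, D is a knave, and E is a knight.

Suppose A is a knave. Then A's statement "either B is a knight or A is a knave" would have to be false. Checking the 16 ways to assign the others, none is consistent with every speaker.
(For instance, with B=knight, C=knight, D=knave, E=knight, A's claim "either B is a knight or A is a knave" comes out true where it would need to be false.)
So A must be a knight, making "either B is a knight or A is a knave" true. Taking A=knight, B=knight, C=knight, D=knave, E=knight, each remaining statement checks out:
  B (knight): "at most 0 of C and E are knaves" — true. ✓
  C (knight): "exactly one of A and D is a knight" — true. ✓
  D (knave): "A is a knave if C is a knight" — false. ✓
  E (knight): "if E is the same type as B then D is a knave" — true. ✓
This is the unique consistent assignment.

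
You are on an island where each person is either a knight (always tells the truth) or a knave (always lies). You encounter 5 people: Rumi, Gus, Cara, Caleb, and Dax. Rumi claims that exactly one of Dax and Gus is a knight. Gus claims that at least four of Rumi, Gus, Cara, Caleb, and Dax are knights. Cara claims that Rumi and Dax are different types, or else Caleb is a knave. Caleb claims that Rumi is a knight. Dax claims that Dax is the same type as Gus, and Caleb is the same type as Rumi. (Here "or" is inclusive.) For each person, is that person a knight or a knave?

Rumi is a knight, Gus is a knight, Cara is a knight, Caleb is a knight, and Dax is a knave.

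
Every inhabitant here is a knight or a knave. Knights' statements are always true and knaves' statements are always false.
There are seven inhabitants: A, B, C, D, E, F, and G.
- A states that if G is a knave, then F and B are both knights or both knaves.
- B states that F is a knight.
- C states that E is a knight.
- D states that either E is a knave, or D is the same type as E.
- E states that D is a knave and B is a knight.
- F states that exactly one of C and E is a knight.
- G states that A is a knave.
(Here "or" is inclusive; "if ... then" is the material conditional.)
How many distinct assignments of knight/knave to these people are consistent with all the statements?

Consistent assignments:
  A=knight, B=knave, C=knave, D=knight, E=knave, F=knave, G=knave

1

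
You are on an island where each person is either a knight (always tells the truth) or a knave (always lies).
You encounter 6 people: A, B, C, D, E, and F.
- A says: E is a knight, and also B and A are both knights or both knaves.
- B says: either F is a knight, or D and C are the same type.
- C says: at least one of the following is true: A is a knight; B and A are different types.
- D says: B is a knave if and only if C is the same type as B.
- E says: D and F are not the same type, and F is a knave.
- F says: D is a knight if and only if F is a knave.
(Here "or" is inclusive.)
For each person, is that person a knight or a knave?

A is a knave, B is a knight, C is a knight, D is a knave, E is a knave, and F is a knight.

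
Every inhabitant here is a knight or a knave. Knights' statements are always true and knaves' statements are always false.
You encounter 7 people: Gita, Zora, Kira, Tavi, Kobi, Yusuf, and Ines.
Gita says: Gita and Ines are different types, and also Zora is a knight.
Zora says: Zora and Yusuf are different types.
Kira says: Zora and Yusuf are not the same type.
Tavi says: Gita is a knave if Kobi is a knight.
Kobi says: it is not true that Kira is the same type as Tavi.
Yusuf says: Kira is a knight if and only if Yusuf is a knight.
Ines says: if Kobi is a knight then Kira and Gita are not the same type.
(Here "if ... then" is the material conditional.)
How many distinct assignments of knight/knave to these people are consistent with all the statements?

Consistent assignments:
  Gita=knight, Zora=knight, Kira=knight, Tavi=knave, Kobi=knight, Yusuf=knave, Ines=knave

1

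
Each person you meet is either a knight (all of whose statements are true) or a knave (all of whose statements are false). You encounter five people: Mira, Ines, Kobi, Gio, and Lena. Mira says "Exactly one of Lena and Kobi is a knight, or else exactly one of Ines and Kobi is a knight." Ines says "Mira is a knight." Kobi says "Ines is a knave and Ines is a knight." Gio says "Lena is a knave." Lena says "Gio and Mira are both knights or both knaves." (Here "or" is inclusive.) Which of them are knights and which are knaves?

Knights: Gio. Knaves: Mira, Ines, Kobi, and Lena.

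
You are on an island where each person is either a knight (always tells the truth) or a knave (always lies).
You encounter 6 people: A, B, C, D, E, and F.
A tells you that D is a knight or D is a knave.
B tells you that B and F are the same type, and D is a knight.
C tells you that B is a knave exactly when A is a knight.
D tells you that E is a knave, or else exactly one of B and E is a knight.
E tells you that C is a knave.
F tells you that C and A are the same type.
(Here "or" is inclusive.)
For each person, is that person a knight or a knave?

A is a knight, B is a knave, C is a knight, D is a knight, E is a knave, and F is a knight.

As a knight, A's statement "D is a knight or D is a knave" should be true; it is.
B (knave): "B and F are the same type, and D is a knight" — false. ✓
C (knight): "B is a knave exactly when A is a knight" — true. ✓
D is a knight, and the claim "E is a knave, or else exactly one of B and E is a knight" is indeed true.
Since E is a knave, "C is a knave" needs to be false, which holds.
Since F is a knight, "C and A are the same type" needs to be true, which holds.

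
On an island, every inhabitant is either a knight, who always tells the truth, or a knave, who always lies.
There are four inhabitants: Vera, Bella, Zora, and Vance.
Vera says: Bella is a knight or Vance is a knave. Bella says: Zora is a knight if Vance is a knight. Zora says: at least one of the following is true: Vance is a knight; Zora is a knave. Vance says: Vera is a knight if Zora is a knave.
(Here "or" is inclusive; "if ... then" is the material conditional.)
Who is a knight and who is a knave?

Since Vera is a knight, "Bella is a knight or Vance is a knave" needs to be True, which holds.
Bella is a knight, and the claim "Zora is a knight if Vance is a knight" is indeed True.
Zora is a knight; "at least one of the following is true: Vance is a knight; Zora is a knave" is True, as required.
Since Vance is a knight, "Vera is a knight if Zora is a knave" needs to be True, which holds.

Knights: Vera, Bella, Zora, and Vance. Knaves: none.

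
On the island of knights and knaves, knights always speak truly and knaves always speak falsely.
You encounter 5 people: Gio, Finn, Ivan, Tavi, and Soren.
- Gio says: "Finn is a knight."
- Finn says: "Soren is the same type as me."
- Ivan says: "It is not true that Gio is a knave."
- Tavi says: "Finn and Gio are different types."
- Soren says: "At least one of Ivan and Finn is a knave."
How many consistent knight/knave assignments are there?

1

Consistent assignments:
  Gio=knave, Finn=knave, Ivan=knave, Tavi=knave, Soren=knight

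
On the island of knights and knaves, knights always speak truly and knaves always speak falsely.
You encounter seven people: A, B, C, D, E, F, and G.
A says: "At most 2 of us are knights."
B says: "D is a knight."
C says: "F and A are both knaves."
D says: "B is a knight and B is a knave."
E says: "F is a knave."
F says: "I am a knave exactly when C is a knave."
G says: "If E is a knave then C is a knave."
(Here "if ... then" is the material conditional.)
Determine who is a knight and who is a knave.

Knights: C, E, and G. Knaves: A, B, D, and F.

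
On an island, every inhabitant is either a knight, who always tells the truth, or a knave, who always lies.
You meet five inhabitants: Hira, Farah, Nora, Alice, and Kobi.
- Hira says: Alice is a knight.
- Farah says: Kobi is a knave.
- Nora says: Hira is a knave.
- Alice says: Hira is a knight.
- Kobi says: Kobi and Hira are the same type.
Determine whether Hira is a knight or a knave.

Hira is a knight.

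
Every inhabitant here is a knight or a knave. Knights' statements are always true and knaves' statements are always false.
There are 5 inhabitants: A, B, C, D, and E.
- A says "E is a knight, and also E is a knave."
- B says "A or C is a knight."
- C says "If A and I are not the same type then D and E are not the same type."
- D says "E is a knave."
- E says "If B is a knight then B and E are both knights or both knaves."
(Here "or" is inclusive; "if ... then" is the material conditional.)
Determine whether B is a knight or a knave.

B is a knight.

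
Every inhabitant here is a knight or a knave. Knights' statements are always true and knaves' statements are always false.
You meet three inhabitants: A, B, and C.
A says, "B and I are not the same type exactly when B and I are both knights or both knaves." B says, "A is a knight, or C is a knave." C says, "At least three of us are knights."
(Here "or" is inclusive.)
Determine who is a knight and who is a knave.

A is a knave, B is a knight, and C is a knave.

Suppose A is a knight. Then A's statement "B and I are not the same type exactly when B and I are both knights or both knaves" would have to be true. Checking the 4 ways to assign the others, none is consistent with every speaker.
(For instance, with B=knight, C=knave, A's claim "B and I are not the same type exactly when B and I are both knights or both knaves" comes out false where it would need to be true.)
So A must be a knave, making "B and I are not the same type exactly when B and I are both knights or both knaves" false. Taking A=knave, B=knight, C=knave, each remaining statement checks out:
  B (knight): "A is a knight, or C is a knave" — true. ✓
  C (knave): "at least three of us are knights" — false. ✓
This is the unique consistent assignment.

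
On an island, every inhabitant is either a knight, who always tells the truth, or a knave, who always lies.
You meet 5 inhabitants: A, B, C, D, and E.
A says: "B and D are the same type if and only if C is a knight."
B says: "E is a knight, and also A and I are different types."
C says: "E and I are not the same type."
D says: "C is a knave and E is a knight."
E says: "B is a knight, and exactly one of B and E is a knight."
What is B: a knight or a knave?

Consistent assignments: {A=knight, B=knave, C=knight, D=knave, E=knave}; {A=knave, B=knave, C=knave, D=knave, E=knave}
In every consistent assignment, B is a knave.

B is a knave.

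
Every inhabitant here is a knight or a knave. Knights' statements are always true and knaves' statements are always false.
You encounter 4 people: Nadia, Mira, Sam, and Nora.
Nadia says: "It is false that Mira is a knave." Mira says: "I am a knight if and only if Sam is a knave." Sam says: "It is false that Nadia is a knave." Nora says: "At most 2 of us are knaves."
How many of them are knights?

The unique consistent assignment is Nadia=knave, Mira=knave, Sam=knave, Nora=knave.
That has 0 knights.

0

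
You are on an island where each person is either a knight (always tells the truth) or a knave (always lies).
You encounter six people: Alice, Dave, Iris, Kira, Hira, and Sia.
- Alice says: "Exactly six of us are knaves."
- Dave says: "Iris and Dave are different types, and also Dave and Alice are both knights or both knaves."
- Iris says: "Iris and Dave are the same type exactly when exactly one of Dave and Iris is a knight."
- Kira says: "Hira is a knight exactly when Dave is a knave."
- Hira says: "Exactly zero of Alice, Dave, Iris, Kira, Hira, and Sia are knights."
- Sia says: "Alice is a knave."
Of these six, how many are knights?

The unique consistent assignment is Alice=knave, Dave=knave, Iris=knave, Kira=knave, Hira=knave, Sia=knight.
That has 1 knight.

1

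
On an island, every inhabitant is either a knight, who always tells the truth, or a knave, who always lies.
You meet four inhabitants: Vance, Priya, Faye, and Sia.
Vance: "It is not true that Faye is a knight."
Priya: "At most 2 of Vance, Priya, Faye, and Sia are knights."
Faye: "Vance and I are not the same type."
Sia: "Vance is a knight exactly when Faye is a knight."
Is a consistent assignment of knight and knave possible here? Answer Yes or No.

Yes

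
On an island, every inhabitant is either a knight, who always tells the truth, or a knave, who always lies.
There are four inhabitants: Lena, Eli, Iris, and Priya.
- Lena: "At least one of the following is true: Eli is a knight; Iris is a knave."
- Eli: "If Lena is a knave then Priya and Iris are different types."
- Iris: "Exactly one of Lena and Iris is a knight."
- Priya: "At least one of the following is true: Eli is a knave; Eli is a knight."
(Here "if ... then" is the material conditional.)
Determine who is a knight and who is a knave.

Knights: Iris and Priya. Knaves: Lena and Eli.

Lena is a knave; "at least one of the following is true: Eli is a knight; Iris is a knave" is false, as required.
Eli (knave): "if Lena is a knave then Priya and Iris are different types" — false. ✓
Iris is a knight, and the claim "exactly one of Lena and Iris is a knight" is indeed true.
Priya is a knight, so "at least one of the following is true: Eli is a knave; Eli is a knight" must be true — and it is.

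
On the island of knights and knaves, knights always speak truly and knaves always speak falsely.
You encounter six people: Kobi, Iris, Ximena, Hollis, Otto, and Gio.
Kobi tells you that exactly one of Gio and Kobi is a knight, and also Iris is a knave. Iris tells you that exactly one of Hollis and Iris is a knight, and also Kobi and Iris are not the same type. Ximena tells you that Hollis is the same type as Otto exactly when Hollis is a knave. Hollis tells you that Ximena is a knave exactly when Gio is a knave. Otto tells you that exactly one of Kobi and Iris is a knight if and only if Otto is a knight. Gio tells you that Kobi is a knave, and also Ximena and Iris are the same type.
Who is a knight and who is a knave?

Kobi is a knight, Iris is a knave, Ximena is a knight, Hollis is a knave, Otto is a knave, and Gio is a knave.

Kobi is a knight, and the claim "exactly one of Gio and Kobi is a knight, and also Iris is a knave" is indeed true.
Iris is a knave, so "exactly one of Hollis and Iris is a knight, and also Kobi and Iris are not the same type" must be false — and it is.
Ximena is a knight, so "Hollis is the same type as Otto exactly when Hollis is a knave" must be true — and it is.
Hollis is a knave, and the claim "Ximena is a knave exactly when Gio is a knave" is indeed false.
Otto (knave): "exactly one of Kobi and Iris is a knight if and only if Otto is a knight" — false. ✓
As a knave, Gio's statement "Kobi is a knave, and also Ximena and Iris are the same type" should be false; it is.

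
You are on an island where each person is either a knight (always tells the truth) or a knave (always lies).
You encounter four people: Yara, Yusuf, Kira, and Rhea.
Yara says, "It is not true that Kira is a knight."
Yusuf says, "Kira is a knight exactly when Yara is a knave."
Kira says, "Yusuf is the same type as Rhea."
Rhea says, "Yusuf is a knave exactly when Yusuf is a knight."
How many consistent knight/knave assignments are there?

1

Consistent assignments:
  Yara=knight, Yusuf=knight, Kira=knave, Rhea=knave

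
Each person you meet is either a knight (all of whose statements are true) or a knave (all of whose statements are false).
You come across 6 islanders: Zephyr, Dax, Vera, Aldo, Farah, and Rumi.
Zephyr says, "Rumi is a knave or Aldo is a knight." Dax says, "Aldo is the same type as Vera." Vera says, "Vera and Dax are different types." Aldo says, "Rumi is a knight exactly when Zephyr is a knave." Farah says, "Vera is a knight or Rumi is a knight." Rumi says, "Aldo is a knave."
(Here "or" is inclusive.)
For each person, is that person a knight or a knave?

Zephyr is a knight, Dax is a knave, Vera is a knave, Aldo is a knight, Farah is a knave, and Rumi is a knave.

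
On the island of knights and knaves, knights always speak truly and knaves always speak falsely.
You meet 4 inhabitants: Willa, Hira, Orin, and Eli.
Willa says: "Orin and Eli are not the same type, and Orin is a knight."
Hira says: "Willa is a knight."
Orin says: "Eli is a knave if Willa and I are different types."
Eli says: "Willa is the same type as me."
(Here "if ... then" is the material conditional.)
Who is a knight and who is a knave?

Willa is a knight, Hira is a knight, Orin is a knight, and Eli is a knave.

Willa is a knight; "Orin and Eli are not the same type, and Orin is a knight" is True, as required.
Hira is a knight, and the claim "Willa is a knight" is indeed True.
Since Orin is a knight, "Eli is a knave if Willa and I are different types" needs to be True, which holds.
Eli is a knave; "Willa is the same type as me" is false, as required.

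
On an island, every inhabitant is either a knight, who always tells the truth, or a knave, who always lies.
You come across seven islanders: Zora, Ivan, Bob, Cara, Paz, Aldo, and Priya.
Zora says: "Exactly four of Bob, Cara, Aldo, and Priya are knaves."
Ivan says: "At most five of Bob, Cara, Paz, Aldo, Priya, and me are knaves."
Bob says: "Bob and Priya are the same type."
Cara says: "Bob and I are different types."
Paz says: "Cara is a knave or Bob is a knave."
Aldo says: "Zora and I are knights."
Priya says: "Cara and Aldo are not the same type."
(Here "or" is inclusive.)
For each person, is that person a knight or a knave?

Knights: Ivan, Cara, Paz, and Priya. Knaves: Zora, Bob, and Aldo.

Since Zora is a knave, "exactly four of Bob, Cara, Aldo, and Priya are knaves" needs to be false, which holds.
Since Ivan is a knight, "at most five of Bob, Cara, Paz, Aldo, Priya, and me are knaves" needs to be True, which holds.
Bob is a knave; "Bob and Priya are the same type" is false, as required.
Cara (knight): "Bob and I are different types" — True. ✓
Paz is a knight; "Cara is a knave or Bob is a knave" is True, as required.
Aldo is a knave, so "Zora and I are knights" must be false — and it is.
Priya (knight): "Cara and Aldo are not the same type" — True. ✓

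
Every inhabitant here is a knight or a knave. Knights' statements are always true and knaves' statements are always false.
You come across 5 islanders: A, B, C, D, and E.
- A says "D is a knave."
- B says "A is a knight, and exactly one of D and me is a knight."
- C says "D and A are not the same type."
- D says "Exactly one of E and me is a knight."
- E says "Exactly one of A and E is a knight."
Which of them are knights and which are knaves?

Knights: C and D. Knaves: A, B, and E.

Suppose A is a knight. Then A's statement "D is a knave" would have to be true. Checking the 16 ways to assign the others, none is consistent with every speaker.
(For instance, with B=knave, C=knight, D=knight, E=knave, A's claim "D is a knave" comes out false where it would need to be true.)
So A must be a knave, making "D is a knave" false. Taking A=knave, B=knave, C=knight, D=knight, E=knave, each remaining statement checks out:
  B (knave): "A is a knight, and exactly one of D and me is a knight" — false. ✓
  C (knight): "D and A are not the same type" — true. ✓
  D (knight): "exactly one of E and me is a knight" — true. ✓
  E (knave): "exactly one of A and E is a knight" — false. ✓
This is the unique consistent assignment.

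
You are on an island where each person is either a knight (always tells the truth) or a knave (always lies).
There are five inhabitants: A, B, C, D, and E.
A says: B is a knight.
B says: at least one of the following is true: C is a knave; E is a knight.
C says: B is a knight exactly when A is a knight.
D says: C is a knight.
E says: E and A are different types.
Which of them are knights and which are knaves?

A is a knave, B is a knave, C is a knight, D is a knight, and E is a knave.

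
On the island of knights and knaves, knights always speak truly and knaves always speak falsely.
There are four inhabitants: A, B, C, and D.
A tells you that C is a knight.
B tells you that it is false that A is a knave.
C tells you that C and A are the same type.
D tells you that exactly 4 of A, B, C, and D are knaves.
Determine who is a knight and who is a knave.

Knights: A, B, and C. Knaves: D.

A is a knight, so "C is a knight" must be true — and it is.
B (knight): "it is false that A is a knave" — true. ✓
C is a knight, so "C and A are the same type" must be true — and it is.
D is a knave, and the claim "exactly 4 of A, B, C, and D are knaves" is indeed false.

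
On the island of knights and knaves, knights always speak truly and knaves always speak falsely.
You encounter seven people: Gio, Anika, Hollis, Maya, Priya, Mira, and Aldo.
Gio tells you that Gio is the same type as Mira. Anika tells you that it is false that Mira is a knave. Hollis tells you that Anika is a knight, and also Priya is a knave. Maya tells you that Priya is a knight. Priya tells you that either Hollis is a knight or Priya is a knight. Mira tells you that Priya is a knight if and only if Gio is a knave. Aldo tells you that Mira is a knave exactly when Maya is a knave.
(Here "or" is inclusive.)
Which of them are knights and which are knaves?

Gio is a knave, Anika is a knight, Hollis is a knave, Maya is a knight, Priya is a knight, Mira is a knight, and Aldo is a knight.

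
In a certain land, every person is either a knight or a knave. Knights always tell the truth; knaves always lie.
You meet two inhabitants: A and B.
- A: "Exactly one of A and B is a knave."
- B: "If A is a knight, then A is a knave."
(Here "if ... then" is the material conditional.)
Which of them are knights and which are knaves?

A (knight): "exactly one of A and B is a knave" — true. ✓
B is a knave, and the claim "if A is a knight, then A is a knave" is indeed false.

A is a knight and B is a knave.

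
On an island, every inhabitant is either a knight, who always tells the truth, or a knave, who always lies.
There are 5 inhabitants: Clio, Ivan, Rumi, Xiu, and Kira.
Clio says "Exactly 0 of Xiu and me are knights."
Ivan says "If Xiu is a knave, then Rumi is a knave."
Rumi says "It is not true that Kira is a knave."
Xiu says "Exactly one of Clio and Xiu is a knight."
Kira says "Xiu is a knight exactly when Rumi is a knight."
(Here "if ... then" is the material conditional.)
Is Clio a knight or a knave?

Clio is a knave.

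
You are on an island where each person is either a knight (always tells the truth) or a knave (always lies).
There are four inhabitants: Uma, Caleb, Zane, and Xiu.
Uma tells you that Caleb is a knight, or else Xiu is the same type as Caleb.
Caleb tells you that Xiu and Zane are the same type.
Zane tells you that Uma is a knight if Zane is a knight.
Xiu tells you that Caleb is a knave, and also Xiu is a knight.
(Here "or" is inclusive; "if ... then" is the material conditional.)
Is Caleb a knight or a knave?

Caleb is a knave.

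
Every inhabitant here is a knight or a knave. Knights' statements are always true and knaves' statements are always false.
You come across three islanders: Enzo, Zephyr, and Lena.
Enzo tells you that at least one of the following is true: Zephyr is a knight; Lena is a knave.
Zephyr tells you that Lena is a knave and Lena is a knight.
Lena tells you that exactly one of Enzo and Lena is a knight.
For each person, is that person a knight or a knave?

Knights: Lena. Knaves: Enzo and Zephyr.

Suppose Enzo is a knight. Then Enzo's statement "at least one of the following is true: Zephyr is a knight; Lena is a knave" would have to be true. Checking the 4 ways to assign the others, none is consistent with every speaker.
(For instance, with Zephyr=knave, Lena=knight, Enzo's claim "at least one of the following is true: Zephyr is a knight; Lena is a knave" comes out false where it would need to be true.)
So Enzo must be a knave, making "at least one of the following is true: Zephyr is a knight; Lena is a knave" false. Taking Enzo=knave, Zephyr=knave, Lena=knight, each remaining statement checks out:
  Zephyr (knave): "Lena is a knave and Lena is a knight" — false. ✓
  Lena (knight): "exactly one of Enzo and Lena is a knight" — true. ✓
This is the unique consistent assignment.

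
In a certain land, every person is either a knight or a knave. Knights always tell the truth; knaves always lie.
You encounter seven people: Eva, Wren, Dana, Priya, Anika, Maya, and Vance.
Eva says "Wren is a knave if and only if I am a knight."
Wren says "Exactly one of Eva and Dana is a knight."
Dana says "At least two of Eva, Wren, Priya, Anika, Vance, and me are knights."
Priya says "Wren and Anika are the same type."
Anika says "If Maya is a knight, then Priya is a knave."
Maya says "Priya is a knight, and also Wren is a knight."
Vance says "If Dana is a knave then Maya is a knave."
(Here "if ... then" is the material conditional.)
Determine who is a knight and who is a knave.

Eva is a knight; "Wren is a knave if and only if I am a knight" is true, as required.
Wren (knave): "exactly one of Eva and Dana is a knight" — False. ✓
Dana (knight): "at least two of Eva, Wren, Priya, Anika, Vance, and me are knights" — true. ✓
As a knave, Priya's statement "Wren and Anika are the same type" should be False; it is.
Anika (knight): "if Maya is a knight, then Priya is a knave" — true. ✓
Maya is a knave, so "Priya is a knight, and also Wren is a knight" must be False — and it is.
Vance is a knight, so "if Dana is a knave then Maya is a knave" must be true — and it is.

Eva is a knight, Wren is a knave, Dana is a knight, Priya is a knave, Anika is a knight, Maya is a knave, and Vance is a knight.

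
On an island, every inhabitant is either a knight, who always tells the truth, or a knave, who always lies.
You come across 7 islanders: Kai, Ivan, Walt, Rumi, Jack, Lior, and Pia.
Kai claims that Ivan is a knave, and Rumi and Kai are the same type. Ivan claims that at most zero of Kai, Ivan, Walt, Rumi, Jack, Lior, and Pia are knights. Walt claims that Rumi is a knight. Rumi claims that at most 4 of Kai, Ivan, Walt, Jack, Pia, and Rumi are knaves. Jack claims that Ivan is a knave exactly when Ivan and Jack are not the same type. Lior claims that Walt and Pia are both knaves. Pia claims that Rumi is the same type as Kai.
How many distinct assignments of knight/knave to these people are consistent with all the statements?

Consistent assignments:
  Kai=knight, Ivan=knave, Walt=knight, Rumi=knight, Jack=knight, Lior=knave, Pia=knight
  Kai=knight, Ivan=knave, Walt=knight, Rumi=knight, Jack=knave, Lior=knave, Pia=knight
  Kai=knave, Ivan=knave, Walt=knight, Rumi=knight, Jack=knight, Lior=knave, Pia=knave
  Kai=knave, Ivan=knave, Walt=knight, Rumi=knight, Jack=knave, Lior=knave, Pia=knave

4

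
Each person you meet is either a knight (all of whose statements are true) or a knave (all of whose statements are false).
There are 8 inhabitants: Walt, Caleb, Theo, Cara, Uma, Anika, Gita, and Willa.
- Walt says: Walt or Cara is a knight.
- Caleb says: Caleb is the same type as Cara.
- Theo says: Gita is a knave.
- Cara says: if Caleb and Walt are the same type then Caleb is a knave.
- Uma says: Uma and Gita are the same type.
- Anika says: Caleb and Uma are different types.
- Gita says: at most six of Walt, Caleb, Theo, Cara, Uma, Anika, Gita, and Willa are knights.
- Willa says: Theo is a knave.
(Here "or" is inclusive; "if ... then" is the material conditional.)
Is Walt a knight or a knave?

Walt is a knight.

Consistent assignments: {Walt=knight, Caleb=knave, Theo=knave, Cara=knight, Uma=knight, Anika=knight, Gita=knight, Willa=knight}; {Walt=knight, Caleb=knave, Theo=knave, Cara=knight, Uma=knave, Anika=knave, Gita=knight, Willa=knight}
In every consistent assignment, Walt is a knight.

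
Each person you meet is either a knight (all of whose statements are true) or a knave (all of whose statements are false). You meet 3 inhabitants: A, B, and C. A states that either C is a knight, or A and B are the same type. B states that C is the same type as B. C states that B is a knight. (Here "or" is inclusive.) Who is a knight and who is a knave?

Knights: A, B, and C. Knaves: none.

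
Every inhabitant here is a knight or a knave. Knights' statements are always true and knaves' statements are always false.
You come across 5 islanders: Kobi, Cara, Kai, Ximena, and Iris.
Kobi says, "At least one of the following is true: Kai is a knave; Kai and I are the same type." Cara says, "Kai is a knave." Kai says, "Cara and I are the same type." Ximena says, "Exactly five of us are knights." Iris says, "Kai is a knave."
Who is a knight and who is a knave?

Kobi (knight): "at least one of the following is true: Kai is a knave; Kai and I are the same type" — True. ✓
Cara (knight): "Kai is a knave" — True. ✓
Kai is a knave, and the claim "Cara and I are the same type" is indeed False.
Ximena is a knave; "exactly five of us are knights" is False, as required.
Iris is a knight; "Kai is a knave" is True, as required.

Kobi is a knight, Cara is a knight, Kai is a knave, Ximena is a knave, and Iris is a knight.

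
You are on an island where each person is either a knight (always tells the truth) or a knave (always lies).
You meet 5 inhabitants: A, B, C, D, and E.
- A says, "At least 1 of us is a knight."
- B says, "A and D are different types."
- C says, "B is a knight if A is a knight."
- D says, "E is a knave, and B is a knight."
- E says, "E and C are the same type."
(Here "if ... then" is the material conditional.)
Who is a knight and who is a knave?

A is a knight, B is a knight, C is a knight, D is a knave, and E is a knight.

A is a knight; "at least 1 of us is a knight" is True, as required.
B is a knight, and the claim "A and D are different types" is indeed True.
C (knight): "B is a knight if A is a knight" — True. ✓
D (knave): "E is a knave, and B is a knight" — false. ✓
As a knight, E's statement "E and C are the same type" should be True; it is.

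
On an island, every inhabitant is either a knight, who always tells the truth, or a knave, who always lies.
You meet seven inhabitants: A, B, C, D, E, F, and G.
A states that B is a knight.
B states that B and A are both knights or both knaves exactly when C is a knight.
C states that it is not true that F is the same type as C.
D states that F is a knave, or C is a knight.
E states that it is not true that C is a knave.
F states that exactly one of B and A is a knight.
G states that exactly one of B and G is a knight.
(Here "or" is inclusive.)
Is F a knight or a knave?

F is a knave.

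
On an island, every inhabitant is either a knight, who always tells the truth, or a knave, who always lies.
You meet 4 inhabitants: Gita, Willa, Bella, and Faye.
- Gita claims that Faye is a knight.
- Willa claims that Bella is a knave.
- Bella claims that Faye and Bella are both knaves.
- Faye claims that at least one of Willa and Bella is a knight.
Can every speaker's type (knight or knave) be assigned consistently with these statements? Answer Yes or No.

One consistent assignment: Gita=knight, Willa=knight, Bella=knave, Faye=knight.

Yes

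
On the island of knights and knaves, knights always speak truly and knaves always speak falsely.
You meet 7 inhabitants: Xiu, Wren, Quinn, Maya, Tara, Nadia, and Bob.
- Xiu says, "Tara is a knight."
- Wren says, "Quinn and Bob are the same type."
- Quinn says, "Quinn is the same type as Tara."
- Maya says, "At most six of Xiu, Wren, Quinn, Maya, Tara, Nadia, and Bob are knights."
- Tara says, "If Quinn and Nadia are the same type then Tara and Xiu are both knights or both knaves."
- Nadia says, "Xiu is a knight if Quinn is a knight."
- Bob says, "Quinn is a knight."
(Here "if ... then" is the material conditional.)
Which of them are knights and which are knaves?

Knights: Xiu, Wren, Maya, Tara, and Nadia. Knaves: Quinn and Bob.

Xiu is a knight, so "Tara is a knight" must be true — and it is.
Wren (knight): "Quinn and Bob are the same type" — true. ✓
Quinn is a knave, and the claim "Quinn is the same type as Tara" is indeed False.
Maya (knight): "at most six of Xiu, Wren, Quinn, Maya, Tara, Nadia, and Bob are knights" — true. ✓
Tara is a knight; "if Quinn and Nadia are the same type then Tara and Xiu are both knights or both knaves" is true, as required.
Since Nadia is a knight, "Xiu is a knight if Quinn is a knight" needs to be true, which holds.
Since Bob is a knave, "Quinn is a knight" needs to be False, which holds.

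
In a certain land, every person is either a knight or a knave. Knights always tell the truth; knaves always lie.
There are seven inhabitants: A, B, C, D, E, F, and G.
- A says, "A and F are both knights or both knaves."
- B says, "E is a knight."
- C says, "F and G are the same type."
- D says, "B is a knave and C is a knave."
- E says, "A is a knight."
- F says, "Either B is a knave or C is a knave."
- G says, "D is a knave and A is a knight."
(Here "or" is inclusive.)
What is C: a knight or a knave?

C is a knave.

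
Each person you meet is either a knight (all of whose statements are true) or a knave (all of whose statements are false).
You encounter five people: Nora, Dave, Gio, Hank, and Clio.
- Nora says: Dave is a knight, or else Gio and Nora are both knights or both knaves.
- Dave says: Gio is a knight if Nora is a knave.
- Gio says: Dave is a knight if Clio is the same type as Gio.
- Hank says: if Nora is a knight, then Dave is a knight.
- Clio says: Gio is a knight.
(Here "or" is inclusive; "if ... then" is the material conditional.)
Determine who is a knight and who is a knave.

Knights: Nora, Dave, Gio, Hank, and Clio. Knaves: none.

As a knight, Nora's statement "Dave is a knight, or else Gio and Nora are both knights or both knaves" should be true; it is.
Dave is a knight, so "Gio is a knight if Nora is a knave" must be true — and it is.
Gio is a knight, and the claim "Dave is a knight if Clio is the same type as Gio" is indeed true.
Since Hank is a knight, "if Nora is a knight, then Dave is a knight" needs to be true, which holds.
Clio (knight): "Gio is a knight" — true. ✓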